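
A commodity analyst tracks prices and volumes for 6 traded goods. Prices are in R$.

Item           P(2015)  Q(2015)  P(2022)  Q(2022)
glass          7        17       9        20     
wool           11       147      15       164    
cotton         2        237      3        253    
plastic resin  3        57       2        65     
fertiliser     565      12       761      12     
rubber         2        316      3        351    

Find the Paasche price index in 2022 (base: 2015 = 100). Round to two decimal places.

135.42

Paasche price index uses current-period quantities as weights.
ΣP(2022)·Q(2022) = 9×20 + 15×164 + 3×253 + 2×65 + 761×12 + 3×351 = 180 + 2460 + 759 + 130 + 9132 + 1053 = 13714
ΣP(2015)·Q(2022) = 7×20 + 11×164 + 2×253 + 3×65 + 565×12 + 2×351 = 140 + 1804 + 506 + 195 + 6780 + 702 = 10127
Index = 13714 / 10127 × 100 = 135.4202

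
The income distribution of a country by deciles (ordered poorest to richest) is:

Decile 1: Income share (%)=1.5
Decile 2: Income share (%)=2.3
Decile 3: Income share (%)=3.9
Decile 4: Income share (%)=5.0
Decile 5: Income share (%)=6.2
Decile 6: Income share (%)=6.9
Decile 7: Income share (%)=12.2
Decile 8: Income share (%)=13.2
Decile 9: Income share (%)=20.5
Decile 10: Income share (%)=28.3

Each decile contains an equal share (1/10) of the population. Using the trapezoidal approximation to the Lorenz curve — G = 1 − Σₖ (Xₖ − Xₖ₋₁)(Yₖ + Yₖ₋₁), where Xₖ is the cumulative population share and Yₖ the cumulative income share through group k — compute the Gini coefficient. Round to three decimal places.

Cumulative income shares Yₖ: 0.0150, 0.0380, 0.0770, 0.1270, 0.1890, 0.2580, 0.3800, 0.5120, 0.7170, 1.0000
Σ (Xₖ−Xₖ₋₁)(Yₖ+Yₖ₋₁) = (1/10)(0.0150+0.0000) + (1/10)(0.0380+0.0150) + (1/10)(0.0770+0.0380) + (1/10)(0.1270+0.0770) + (1/10)(0.1890+0.1270) + (1/10)(0.2580+0.1890) + (1/10)(0.3800+0.2580) + (1/10)(0.5120+0.3800) + (1/10)(0.7170+0.5120) + (1/10)(1.0000+0.7170)
  = 0.0015 + 0.0053 + 0.0115 + 0.0204 + 0.0316 + 0.0447 + 0.0638 + 0.0892 + 0.1229 + 0.1717 = 0.5626
G = 1 − 0.5626 = 0.4374

0.437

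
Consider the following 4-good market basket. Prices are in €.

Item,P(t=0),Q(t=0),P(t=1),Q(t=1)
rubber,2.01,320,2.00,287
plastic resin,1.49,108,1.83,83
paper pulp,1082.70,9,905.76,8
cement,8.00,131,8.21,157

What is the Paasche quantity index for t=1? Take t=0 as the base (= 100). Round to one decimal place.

Paasche quantity index uses current-period prices as weights.
ΣP(t=1)·Q(t=1) = 2.00×287 + 1.83×83 + 905.76×8 + 8.21×157 = 574 + 151.89 + 7246.08 + 1288.97 = 9260.94
ΣP(t=1)·Q(t=0) = 2.00×320 + 1.83×108 + 905.76×9 + 8.21×131 = 640 + 197.64 + 8151.84 + 1075.51 = 10064.99
Index = 9260.94 / 10064.99 × 100 = 92.0114

92.0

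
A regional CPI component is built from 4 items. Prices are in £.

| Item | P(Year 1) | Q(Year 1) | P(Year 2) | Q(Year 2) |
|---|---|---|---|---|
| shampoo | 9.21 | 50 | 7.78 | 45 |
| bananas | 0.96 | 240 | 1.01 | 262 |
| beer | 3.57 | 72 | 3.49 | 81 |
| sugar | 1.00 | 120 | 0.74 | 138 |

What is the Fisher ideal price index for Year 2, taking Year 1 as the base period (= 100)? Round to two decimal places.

91.20

Laspeyres component (base-period weights):
ΣP(Year 2)Q(Year 1) = 7.78×50 + 1.01×240 + 3.49×72 + 0.74×120 = 389 + 242.4 + 251.28 + 88.8 = 971.48
ΣP(Year 1)Q(Year 1) = 9.21×50 + 0.96×240 + 3.57×72 + 1.00×120 = 460.5 + 230.4 + 257.04 + 120 = 1067.94
L = 971.48 / 1067.94 × 100 = 90.9677
Paasche component (current-period weights):
ΣP(Year 2)Q(Year 2) = 7.78×45 + 1.01×262 + 3.49×81 + 0.74×138 = 350.1 + 264.62 + 282.69 + 102.12 = 999.53
ΣP(Year 1)Q(Year 2) = 9.21×45 + 0.96×262 + 3.57×81 + 1.00×138 = 414.45 + 251.52 + 289.17 + 138 = 1093.14
P = 999.53 / 1093.14 × 100 = 91.4366
Fisher = √(L × P) = √(90.9677 × 91.4366) = 91.2018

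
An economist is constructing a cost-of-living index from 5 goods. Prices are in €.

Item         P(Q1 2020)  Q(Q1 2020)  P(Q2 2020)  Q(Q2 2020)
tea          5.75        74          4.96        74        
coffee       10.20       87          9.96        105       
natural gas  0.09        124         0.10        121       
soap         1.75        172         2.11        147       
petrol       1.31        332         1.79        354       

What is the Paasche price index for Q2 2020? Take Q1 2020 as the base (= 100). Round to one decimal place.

106.3

Paasche price index uses current-period quantities as weights.
ΣP(Q2 2020)·Q(Q2 2020) = 4.96×74 + 9.96×105 + 0.10×121 + 2.11×147 + 1.79×354 = 367.04 + 1045.8 + 12.1 + 310.17 + 633.66 = 2368.77
ΣP(Q1 2020)·Q(Q2 2020) = 5.75×74 + 10.20×105 + 0.09×121 + 1.75×147 + 1.31×354 = 425.5 + 1071 + 10.89 + 257.25 + 463.74 = 2228.38
Index = 2368.77 / 2228.38 × 100 = 106.3001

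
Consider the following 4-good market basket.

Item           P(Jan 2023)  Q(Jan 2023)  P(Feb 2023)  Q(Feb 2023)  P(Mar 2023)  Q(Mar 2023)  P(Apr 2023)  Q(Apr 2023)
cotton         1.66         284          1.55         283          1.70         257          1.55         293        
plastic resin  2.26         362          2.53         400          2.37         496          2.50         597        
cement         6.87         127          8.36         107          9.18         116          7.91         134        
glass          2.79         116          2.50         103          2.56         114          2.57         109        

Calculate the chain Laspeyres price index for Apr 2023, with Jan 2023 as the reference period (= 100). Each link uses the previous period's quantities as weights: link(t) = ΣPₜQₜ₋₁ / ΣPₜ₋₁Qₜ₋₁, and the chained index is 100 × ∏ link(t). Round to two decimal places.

107.43

Link Jan 2023→Feb 2023:
ΣP(Feb 2023)Q(Jan 2023) = 1.55×284 + 2.53×362 + 8.36×127 + 2.50×116 = 440.2 + 915.86 + 1061.72 + 290 = 2707.78
ΣP(Jan 2023)Q(Jan 2023) = 1.66×284 + 2.26×362 + 6.87×127 + 2.79×116 = 471.44 + 818.12 + 872.49 + 323.64 = 2485.69
link = 2707.78/2485.69 = 1.089347
Link Feb 2023→Mar 2023:
ΣP(Mar 2023)Q(Feb 2023) = 1.70×283 + 2.37×400 + 9.18×107 + 2.56×103 = 481.1 + 948 + 982.26 + 263.68 = 2675.04
ΣP(Feb 2023)Q(Feb 2023) = 1.55×283 + 2.53×400 + 8.36×107 + 2.50×103 = 438.65 + 1012 + 894.52 + 257.5 = 2602.67
link = 2675.04/2602.67 = 1.027806
Link Mar 2023→Apr 2023:
ΣP(Apr 2023)Q(Mar 2023) = 1.55×257 + 2.50×496 + 7.91×116 + 2.57×114 = 398.35 + 1240 + 917.56 + 292.98 = 2848.89
ΣP(Mar 2023)Q(Mar 2023) = 1.70×257 + 2.37×496 + 9.18×116 + 2.56×114 = 436.9 + 1175.52 + 1064.88 + 291.84 = 2969.14
link = 2848.89/2969.14 = 0.959500
Chained index = 100 × 1.089347 × 1.027806 × 0.959500 = 107.4293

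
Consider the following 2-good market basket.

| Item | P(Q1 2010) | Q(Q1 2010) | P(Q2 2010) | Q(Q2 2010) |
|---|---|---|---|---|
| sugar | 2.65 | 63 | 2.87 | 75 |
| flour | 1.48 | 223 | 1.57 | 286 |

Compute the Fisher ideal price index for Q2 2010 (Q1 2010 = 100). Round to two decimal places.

106.81

Laspeyres component (base-period weights):
ΣP(Q2 2010)Q(Q1 2010) = 2.87×63 + 1.57×223 = 180.81 + 350.11 = 530.92
ΣP(Q1 2010)Q(Q1 2010) = 2.65×63 + 1.48×223 = 166.95 + 330.04 = 496.99
L = 530.92 / 496.99 × 100 = 106.8271
Paasche component (current-period weights):
ΣP(Q2 2010)Q(Q2 2010) = 2.87×75 + 1.57×286 = 215.25 + 449.02 = 664.27
ΣP(Q1 2010)Q(Q2 2010) = 2.65×75 + 1.48×286 = 198.75 + 423.28 = 622.03
P = 664.27 / 622.03 × 100 = 106.7907
Fisher = √(L × P) = √(106.8271 × 106.7907) = 106.8089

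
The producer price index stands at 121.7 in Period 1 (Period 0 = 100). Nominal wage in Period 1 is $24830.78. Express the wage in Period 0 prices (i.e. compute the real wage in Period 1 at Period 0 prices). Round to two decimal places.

Real = Nominal ÷ (Index/100) = 24830.78 ÷ (121.7/100)
     = 24830.78 ÷ 1.217 = 20403.2703

20403.27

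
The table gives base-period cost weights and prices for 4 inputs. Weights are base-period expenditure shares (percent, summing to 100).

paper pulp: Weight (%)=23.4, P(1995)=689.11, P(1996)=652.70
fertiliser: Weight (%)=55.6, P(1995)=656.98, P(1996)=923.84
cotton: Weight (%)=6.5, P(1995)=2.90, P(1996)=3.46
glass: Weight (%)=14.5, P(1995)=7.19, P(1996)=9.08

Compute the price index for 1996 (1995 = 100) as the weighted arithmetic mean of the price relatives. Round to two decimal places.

126.41

paper pulp: 23.4 × (652.70/689.11) = 23.4 × 0.947164 = 22.1636
fertiliser: 55.6 × (923.84/656.98) = 55.6 × 1.406192 = 78.1843
cotton: 6.5 × (3.46/2.90) = 6.5 × 1.193103 = 7.7552
glass: 14.5 × (9.08/7.19) = 14.5 × 1.262865 = 18.3115
Index = Σ wᵢ·(p₁ᵢ/p₀ᵢ) = 22.1636 + 78.1843 + 7.7552 + 18.3115 = 126.4146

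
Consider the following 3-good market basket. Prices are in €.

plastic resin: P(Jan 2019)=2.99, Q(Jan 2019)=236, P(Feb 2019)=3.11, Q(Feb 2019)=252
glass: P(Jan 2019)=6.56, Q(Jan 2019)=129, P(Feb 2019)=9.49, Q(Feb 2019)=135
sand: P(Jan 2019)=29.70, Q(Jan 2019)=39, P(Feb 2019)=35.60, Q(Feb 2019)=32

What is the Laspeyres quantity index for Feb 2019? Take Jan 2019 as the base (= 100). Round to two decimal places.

Laspeyres quantity index uses base-period prices as weights.
ΣP(Jan 2019)·Q(Feb 2019) = 2.99×252 + 6.56×135 + 29.70×32 = 753.48 + 885.6 + 950.4 = 2589.48
ΣP(Jan 2019)·Q(Jan 2019) = 2.99×236 + 6.56×129 + 29.70×39 = 705.64 + 846.24 + 1158.3 = 2710.18
Index = 2589.48 / 2710.18 × 100 = 95.5464

95.55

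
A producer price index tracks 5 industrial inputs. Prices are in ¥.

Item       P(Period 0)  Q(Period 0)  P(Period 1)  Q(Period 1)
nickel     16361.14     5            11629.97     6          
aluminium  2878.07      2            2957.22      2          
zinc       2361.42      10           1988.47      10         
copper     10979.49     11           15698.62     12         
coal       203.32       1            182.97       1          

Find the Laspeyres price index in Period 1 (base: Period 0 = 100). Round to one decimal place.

110.6

Laspeyres price index uses base-period quantities as weights.
ΣP(Period 1)·Q(Period 0) = 11629.97×5 + 2957.22×2 + 1988.47×10 + 15698.62×11 + 182.97×1 = 58149.85 + 5914.44 + 19884.7 + 172684.82 + 182.97 = 256816.78
ΣP(Period 0)·Q(Period 0) = 16361.14×5 + 2878.07×2 + 2361.42×10 + 10979.49×11 + 203.32×1 = 81805.7 + 5756.14 + 23614.2 + 120774.39 + 203.32 = 232153.75
Index = 256816.78 / 232153.75 × 100 = 110.6236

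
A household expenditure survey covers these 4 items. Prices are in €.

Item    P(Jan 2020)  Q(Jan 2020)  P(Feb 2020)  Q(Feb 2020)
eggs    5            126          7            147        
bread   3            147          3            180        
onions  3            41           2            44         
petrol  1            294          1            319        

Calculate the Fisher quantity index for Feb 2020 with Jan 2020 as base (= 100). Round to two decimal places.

Laspeyres component (base-period weights):
ΣP(Jan 2020)Q(Feb 2020) = 5×147 + 3×180 + 3×44 + 1×319 = 735 + 540 + 132 + 319 = 1726
ΣP(Jan 2020)Q(Jan 2020) = 5×126 + 3×147 + 3×41 + 1×294 = 630 + 441 + 123 + 294 = 1488
L = 1726 / 1488 × 100 = 115.9946
Paasche component (current-period weights):
ΣP(Feb 2020)Q(Feb 2020) = 7×147 + 3×180 + 2×44 + 1×319 = 1029 + 540 + 88 + 319 = 1976
ΣP(Feb 2020)Q(Jan 2020) = 7×126 + 3×147 + 2×41 + 1×294 = 882 + 441 + 82 + 294 = 1699
P = 1976 / 1699 × 100 = 116.3037
Fisher = √(L × P) = √(115.9946 × 116.3037) = 116.1491

116.15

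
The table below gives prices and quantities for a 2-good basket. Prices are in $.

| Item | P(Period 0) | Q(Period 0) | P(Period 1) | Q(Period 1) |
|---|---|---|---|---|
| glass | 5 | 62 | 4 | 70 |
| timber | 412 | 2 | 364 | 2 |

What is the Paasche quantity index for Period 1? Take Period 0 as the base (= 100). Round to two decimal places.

103.28

Paasche quantity index uses current-period prices as weights.
ΣP(Period 1)·Q(Period 1) = 4×70 + 364×2 = 280 + 728 = 1008
ΣP(Period 1)·Q(Period 0) = 4×62 + 364×2 = 248 + 728 = 976
Index = 1008 / 976 × 100 = 103.2787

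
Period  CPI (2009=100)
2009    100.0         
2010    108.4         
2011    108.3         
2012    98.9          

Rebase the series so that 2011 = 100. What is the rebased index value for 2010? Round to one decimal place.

100.1

Rebased(2010) = 108.4 / 108.3 × 100 = 100.0923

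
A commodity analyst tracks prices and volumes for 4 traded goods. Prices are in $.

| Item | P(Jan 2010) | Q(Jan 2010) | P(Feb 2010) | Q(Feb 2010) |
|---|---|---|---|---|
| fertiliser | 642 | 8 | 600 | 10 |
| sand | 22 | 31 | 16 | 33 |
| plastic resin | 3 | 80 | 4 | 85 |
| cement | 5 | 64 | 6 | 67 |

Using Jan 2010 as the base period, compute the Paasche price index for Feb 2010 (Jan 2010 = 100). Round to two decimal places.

Paasche price index uses current-period quantities as weights.
ΣP(Feb 2010)·Q(Feb 2010) = 600×10 + 16×33 + 4×85 + 6×67 = 6000 + 528 + 340 + 402 = 7270
ΣP(Jan 2010)·Q(Feb 2010) = 642×10 + 22×33 + 3×85 + 5×67 = 6420 + 726 + 255 + 335 = 7736
Index = 7270 / 7736 × 100 = 93.9762

93.98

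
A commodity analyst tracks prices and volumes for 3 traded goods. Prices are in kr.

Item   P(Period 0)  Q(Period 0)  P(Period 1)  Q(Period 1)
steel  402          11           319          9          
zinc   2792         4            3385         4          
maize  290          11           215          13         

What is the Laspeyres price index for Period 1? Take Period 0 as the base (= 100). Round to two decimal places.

Laspeyres price index uses base-period quantities as weights.
ΣP(Period 1)·Q(Period 0) = 319×11 + 3385×4 + 215×11 = 3509 + 13540 + 2365 = 19414
ΣP(Period 0)·Q(Period 0) = 402×11 + 2792×4 + 290×11 = 4422 + 11168 + 3190 = 18780
Index = 19414 / 18780 × 100 = 103.3759

103.38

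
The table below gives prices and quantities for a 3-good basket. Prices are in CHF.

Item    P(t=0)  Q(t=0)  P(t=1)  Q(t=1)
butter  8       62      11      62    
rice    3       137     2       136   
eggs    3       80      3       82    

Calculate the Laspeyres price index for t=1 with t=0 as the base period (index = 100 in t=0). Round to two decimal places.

104.27

Laspeyres price index uses base-period quantities as weights.
ΣP(t=1)·Q(t=0) = 11×62 + 2×137 + 3×80 = 682 + 274 + 240 = 1196
ΣP(t=0)·Q(t=0) = 8×62 + 3×137 + 3×80 = 496 + 411 + 240 = 1147
Index = 1196 / 1147 × 100 = 104.2720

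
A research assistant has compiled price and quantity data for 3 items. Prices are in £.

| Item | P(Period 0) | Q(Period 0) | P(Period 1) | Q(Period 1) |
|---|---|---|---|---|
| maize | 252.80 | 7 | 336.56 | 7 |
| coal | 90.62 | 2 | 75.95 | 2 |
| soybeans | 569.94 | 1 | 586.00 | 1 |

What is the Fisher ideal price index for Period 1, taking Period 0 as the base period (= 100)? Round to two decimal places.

Laspeyres component (base-period weights):
ΣP(Period 1)Q(Period 0) = 336.56×7 + 75.95×2 + 586.00×1 = 2355.92 + 151.9 + 586 = 3093.82
ΣP(Period 0)Q(Period 0) = 252.80×7 + 90.62×2 + 569.94×1 = 1769.6 + 181.24 + 569.94 = 2520.78
L = 3093.82 / 2520.78 × 100 = 122.7326
Paasche component (current-period weights):
ΣP(Period 1)Q(Period 1) = 336.56×7 + 75.95×2 + 586.00×1 = 2355.92 + 151.9 + 586 = 3093.82
ΣP(Period 0)Q(Period 1) = 252.80×7 + 90.62×2 + 569.94×1 = 1769.6 + 181.24 + 569.94 = 2520.78
P = 3093.82 / 2520.78 × 100 = 122.7326
Fisher = √(L × P) = √(122.7326 × 122.7326) = 122.7326

122.73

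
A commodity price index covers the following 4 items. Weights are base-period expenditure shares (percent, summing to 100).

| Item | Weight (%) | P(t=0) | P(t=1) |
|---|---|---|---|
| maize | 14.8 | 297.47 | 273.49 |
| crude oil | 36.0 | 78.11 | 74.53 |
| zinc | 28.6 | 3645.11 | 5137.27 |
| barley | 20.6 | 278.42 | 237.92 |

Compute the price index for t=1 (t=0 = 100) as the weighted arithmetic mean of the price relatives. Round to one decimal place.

maize: 14.8 × (273.49/297.47) = 14.8 × 0.919387 = 13.6069
crude oil: 36.0 × (74.53/78.11) = 36.0 × 0.954167 = 34.3500
zinc: 28.6 × (5137.27/3645.11) = 28.6 × 1.409359 = 40.3077
barley: 20.6 × (237.92/278.42) = 20.6 × 0.854536 = 17.6034
Index = Σ wᵢ·(p₁ᵢ/p₀ᵢ) = 13.6069 + 34.3500 + 40.3077 + 17.6034 = 105.8681

105.9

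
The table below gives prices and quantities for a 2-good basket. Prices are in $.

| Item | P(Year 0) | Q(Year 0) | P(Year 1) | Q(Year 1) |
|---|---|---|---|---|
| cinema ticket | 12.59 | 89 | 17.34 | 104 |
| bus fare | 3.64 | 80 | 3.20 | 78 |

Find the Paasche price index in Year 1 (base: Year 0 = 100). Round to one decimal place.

128.9

Paasche price index uses current-period quantities as weights.
ΣP(Year 1)·Q(Year 1) = 17.34×104 + 3.20×78 = 1803.36 + 249.6 = 2052.96
ΣP(Year 0)·Q(Year 1) = 12.59×104 + 3.64×78 = 1309.36 + 283.92 = 1593.28
Index = 2052.96 / 1593.28 × 100 = 128.8512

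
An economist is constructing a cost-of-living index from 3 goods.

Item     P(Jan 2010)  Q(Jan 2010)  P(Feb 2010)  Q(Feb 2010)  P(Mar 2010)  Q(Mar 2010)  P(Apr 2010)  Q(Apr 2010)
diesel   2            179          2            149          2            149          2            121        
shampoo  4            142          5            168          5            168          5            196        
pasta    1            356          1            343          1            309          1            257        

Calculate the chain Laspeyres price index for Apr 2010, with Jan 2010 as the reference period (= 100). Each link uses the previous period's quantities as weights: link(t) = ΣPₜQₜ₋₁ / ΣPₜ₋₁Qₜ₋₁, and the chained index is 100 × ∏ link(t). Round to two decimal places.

Link Jan 2010→Feb 2010:
ΣP(Feb 2010)Q(Jan 2010) = 2×179 + 5×142 + 1×356 = 358 + 710 + 356 = 1424
ΣP(Jan 2010)Q(Jan 2010) = 2×179 + 4×142 + 1×356 = 358 + 568 + 356 = 1282
link = 1424/1282 = 1.110764
Link Feb 2010→Mar 2010:
ΣP(Mar 2010)Q(Feb 2010) = 2×149 + 5×168 + 1×343 = 298 + 840 + 343 = 1481
ΣP(Feb 2010)Q(Feb 2010) = 2×149 + 5×168 + 1×343 = 298 + 840 + 343 = 1481
link = 1481/1481 = 1.000000
Link Mar 2010→Apr 2010:
ΣP(Apr 2010)Q(Mar 2010) = 2×149 + 5×168 + 1×309 = 298 + 840 + 309 = 1447
ΣP(Mar 2010)Q(Mar 2010) = 2×149 + 5×168 + 1×309 = 298 + 840 + 309 = 1447
link = 1447/1447 = 1.000000
Chained index = 100 × 1.110764 × 1.000000 × 1.000000 = 111.0764

111.08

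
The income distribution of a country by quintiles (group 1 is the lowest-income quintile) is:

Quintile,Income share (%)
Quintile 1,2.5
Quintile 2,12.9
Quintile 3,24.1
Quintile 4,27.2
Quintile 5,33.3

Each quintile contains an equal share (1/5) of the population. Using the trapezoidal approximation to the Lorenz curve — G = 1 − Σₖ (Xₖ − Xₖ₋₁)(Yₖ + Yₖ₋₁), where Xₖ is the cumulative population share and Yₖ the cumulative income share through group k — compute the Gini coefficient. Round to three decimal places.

0.304

Cumulative income shares Yₖ: 0.0250, 0.1540, 0.3950, 0.6670, 1.0000
Σ (Xₖ−Xₖ₋₁)(Yₖ+Yₖ₋₁) = (1/5)(0.0250+0.0000) + (1/5)(0.1540+0.0250) + (1/5)(0.3950+0.1540) + (1/5)(0.6670+0.3950) + (1/5)(1.0000+0.6670)
  = 0.0050 + 0.0358 + 0.1098 + 0.2124 + 0.3334 = 0.6964
G = 1 − 0.6964 = 0.3036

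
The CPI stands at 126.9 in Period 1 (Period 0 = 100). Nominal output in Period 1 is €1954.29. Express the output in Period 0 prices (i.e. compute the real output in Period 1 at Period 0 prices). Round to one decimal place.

1540.0

Real = Nominal ÷ (Index/100) = 1954.29 ÷ (126.9/100)
     = 1954.29 ÷ 1.269 = 1540.0236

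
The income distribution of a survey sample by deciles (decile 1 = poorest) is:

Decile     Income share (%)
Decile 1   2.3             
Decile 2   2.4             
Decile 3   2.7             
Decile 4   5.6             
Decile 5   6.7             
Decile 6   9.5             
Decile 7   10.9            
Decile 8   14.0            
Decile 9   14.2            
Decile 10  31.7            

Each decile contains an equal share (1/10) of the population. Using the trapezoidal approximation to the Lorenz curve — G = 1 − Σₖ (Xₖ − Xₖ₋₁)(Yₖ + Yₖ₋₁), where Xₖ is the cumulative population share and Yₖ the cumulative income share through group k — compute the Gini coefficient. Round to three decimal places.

0.422

Cumulative income shares Yₖ: 0.0230, 0.0470, 0.0740, 0.1300, 0.1970, 0.2920, 0.4010, 0.5410, 0.6830, 1.0000
Σ (Xₖ−Xₖ₋₁)(Yₖ+Yₖ₋₁) = (1/10)(0.0230+0.0000) + (1/10)(0.0470+0.0230) + (1/10)(0.0740+0.0470) + (1/10)(0.1300+0.0740) + (1/10)(0.1970+0.1300) + (1/10)(0.2920+0.1970) + (1/10)(0.4010+0.2920) + (1/10)(0.5410+0.4010) + (1/10)(0.6830+0.5410) + (1/10)(1.0000+0.6830)
  = 0.0023 + 0.0070 + 0.0121 + 0.0204 + 0.0327 + 0.0489 + 0.0693 + 0.0942 + 0.1224 + 0.1683 = 0.5776
G = 1 − 0.5776 = 0.4224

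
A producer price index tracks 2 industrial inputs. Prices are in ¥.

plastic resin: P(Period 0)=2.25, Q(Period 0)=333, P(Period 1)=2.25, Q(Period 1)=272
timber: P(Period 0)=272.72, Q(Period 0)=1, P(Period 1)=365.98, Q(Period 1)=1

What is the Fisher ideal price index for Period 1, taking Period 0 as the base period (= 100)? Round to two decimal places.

109.83

Laspeyres component (base-period weights):
ΣP(Period 1)Q(Period 0) = 2.25×333 + 365.98×1 = 749.25 + 365.98 = 1115.23
ΣP(Period 0)Q(Period 0) = 2.25×333 + 272.72×1 = 749.25 + 272.72 = 1021.97
L = 1115.23 / 1021.97 × 100 = 109.1255
Paasche component (current-period weights):
ΣP(Period 1)Q(Period 1) = 2.25×272 + 365.98×1 = 612 + 365.98 = 977.98
ΣP(Period 0)Q(Period 1) = 2.25×272 + 272.72×1 = 612 + 272.72 = 884.72
P = 977.98 / 884.72 × 100 = 110.5412
Fisher = √(L × P) = √(109.1255 × 110.5412) = 109.8311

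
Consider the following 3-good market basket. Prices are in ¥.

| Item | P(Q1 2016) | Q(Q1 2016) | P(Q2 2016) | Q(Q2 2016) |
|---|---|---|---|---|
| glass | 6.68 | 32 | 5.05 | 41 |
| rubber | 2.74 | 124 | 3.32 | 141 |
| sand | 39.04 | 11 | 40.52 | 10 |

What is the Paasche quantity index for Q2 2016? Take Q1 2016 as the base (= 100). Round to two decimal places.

106.02

Paasche quantity index uses current-period prices as weights.
ΣP(Q2 2016)·Q(Q2 2016) = 5.05×41 + 3.32×141 + 40.52×10 = 207.05 + 468.12 + 405.2 = 1080.37
ΣP(Q2 2016)·Q(Q1 2016) = 5.05×32 + 3.32×124 + 40.52×11 = 161.6 + 411.68 + 445.72 = 1019
Index = 1080.37 / 1019 × 100 = 106.0226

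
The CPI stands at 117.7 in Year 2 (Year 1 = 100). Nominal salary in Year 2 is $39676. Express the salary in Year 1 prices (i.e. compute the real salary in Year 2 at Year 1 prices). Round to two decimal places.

33709.43

Real = Nominal ÷ (Index/100) = 39676 ÷ (117.7/100)
     = 39676 ÷ 1.177 = 33709.4308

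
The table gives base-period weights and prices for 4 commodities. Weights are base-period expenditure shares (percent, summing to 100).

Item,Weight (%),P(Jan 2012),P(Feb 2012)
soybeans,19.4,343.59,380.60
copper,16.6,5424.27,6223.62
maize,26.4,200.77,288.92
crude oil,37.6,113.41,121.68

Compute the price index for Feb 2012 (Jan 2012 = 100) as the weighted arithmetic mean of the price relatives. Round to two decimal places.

soybeans: 19.4 × (380.60/343.59) = 19.4 × 1.107716 = 21.4897
copper: 16.6 × (6223.62/5424.27) = 16.6 × 1.147365 = 19.0463
maize: 26.4 × (288.92/200.77) = 26.4 × 1.439060 = 37.9912
crude oil: 37.6 × (121.68/113.41) = 37.6 × 1.072921 = 40.3418
Index = Σ wᵢ·(p₁ᵢ/p₀ᵢ) = 21.4897 + 19.0463 + 37.9912 + 40.3418 = 118.8690

118.87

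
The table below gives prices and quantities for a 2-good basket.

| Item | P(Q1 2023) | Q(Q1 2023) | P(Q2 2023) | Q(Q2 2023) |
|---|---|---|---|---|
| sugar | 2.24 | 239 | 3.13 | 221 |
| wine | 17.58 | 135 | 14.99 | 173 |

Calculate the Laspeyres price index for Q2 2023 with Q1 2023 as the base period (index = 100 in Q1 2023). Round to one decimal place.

Laspeyres price index uses base-period quantities as weights.
ΣP(Q2 2023)·Q(Q1 2023) = 3.13×239 + 14.99×135 = 748.07 + 2023.65 = 2771.72
ΣP(Q1 2023)·Q(Q1 2023) = 2.24×239 + 17.58×135 = 535.36 + 2373.3 = 2908.66
Index = 2771.72 / 2908.66 × 100 = 95.2920

95.3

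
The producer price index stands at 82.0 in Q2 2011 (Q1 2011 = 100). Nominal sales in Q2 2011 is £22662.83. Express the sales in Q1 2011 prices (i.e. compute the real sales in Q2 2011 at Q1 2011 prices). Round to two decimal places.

27637.60

Real = Nominal ÷ (Index/100) = 22662.83 ÷ (82.0/100)
     = 22662.83 ÷ 0.820 = 27637.5976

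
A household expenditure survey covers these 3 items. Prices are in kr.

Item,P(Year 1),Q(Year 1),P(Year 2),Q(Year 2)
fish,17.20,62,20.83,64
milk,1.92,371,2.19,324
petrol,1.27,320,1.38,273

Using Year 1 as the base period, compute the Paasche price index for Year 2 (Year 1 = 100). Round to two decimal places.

Paasche price index uses current-period quantities as weights.
ΣP(Year 2)·Q(Year 2) = 20.83×64 + 2.19×324 + 1.38×273 = 1333.12 + 709.56 + 376.74 = 2419.42
ΣP(Year 1)·Q(Year 2) = 17.20×64 + 1.92×324 + 1.27×273 = 1100.8 + 622.08 + 346.71 = 2069.59
Index = 2419.42 / 2069.59 × 100 = 116.9033

116.90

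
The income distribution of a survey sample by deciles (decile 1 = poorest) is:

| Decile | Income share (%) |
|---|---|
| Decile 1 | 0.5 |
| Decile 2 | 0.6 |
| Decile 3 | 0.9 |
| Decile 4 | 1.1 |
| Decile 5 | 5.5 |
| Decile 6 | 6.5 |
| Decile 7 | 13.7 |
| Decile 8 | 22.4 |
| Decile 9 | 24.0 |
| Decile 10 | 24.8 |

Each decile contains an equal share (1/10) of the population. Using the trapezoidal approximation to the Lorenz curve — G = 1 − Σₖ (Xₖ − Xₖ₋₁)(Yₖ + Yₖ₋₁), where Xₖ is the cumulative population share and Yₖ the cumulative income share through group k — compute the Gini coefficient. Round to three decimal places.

0.529

Cumulative income shares Yₖ: 0.0050, 0.0110, 0.0200, 0.0310, 0.0860, 0.1510, 0.2880, 0.5120, 0.7520, 1.0000
Σ (Xₖ−Xₖ₋₁)(Yₖ+Yₖ₋₁) = (1/10)(0.0050+0.0000) + (1/10)(0.0110+0.0050) + (1/10)(0.0200+0.0110) + (1/10)(0.0310+0.0200) + (1/10)(0.0860+0.0310) + (1/10)(0.1510+0.0860) + (1/10)(0.2880+0.1510) + (1/10)(0.5120+0.2880) + (1/10)(0.7520+0.5120) + (1/10)(1.0000+0.7520)
  = 0.0005 + 0.0016 + 0.0031 + 0.0051 + 0.0117 + 0.0237 + 0.0439 + 0.0800 + 0.1264 + 0.1752 = 0.4712
G = 1 − 0.4712 = 0.5288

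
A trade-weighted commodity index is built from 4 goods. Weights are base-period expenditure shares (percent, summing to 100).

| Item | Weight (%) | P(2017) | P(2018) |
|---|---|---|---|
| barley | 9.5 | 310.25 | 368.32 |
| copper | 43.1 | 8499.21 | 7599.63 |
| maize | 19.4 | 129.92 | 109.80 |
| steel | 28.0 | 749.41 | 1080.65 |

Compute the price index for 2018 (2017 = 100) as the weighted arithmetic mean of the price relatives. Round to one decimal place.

barley: 9.5 × (368.32/310.25) = 9.5 × 1.187172 = 11.2781
copper: 43.1 × (7599.63/8499.21) = 43.1 × 0.894157 = 38.5382
maize: 19.4 × (109.80/129.92) = 19.4 × 0.845135 = 16.3956
steel: 28.0 × (1080.65/749.41) = 28.0 × 1.442001 = 40.3760
Index = Σ wᵢ·(p₁ᵢ/p₀ᵢ) = 11.2781 + 38.5382 + 16.3956 + 40.3760 = 106.5880

106.6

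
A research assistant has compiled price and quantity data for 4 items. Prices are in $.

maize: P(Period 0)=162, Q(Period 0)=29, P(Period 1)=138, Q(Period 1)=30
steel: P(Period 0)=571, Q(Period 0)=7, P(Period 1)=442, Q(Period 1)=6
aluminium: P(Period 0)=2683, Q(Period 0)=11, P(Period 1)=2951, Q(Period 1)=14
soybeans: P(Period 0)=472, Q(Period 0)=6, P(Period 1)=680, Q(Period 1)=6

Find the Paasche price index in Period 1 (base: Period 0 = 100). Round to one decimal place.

Paasche price index uses current-period quantities as weights.
ΣP(Period 1)·Q(Period 1) = 138×30 + 442×6 + 2951×14 + 680×6 = 4140 + 2652 + 41314 + 4080 = 52186
ΣP(Period 0)·Q(Period 1) = 162×30 + 571×6 + 2683×14 + 472×6 = 4860 + 3426 + 37562 + 2832 = 48680
Index = 52186 / 48680 × 100 = 107.2021

107.2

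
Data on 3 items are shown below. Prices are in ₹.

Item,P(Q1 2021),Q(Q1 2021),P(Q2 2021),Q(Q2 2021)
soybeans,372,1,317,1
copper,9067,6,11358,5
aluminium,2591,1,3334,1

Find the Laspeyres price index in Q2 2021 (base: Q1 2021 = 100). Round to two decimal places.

125.16

Laspeyres price index uses base-period quantities as weights.
ΣP(Q2 2021)·Q(Q1 2021) = 317×1 + 11358×6 + 3334×1 = 317 + 68148 + 3334 = 71799
ΣP(Q1 2021)·Q(Q1 2021) = 372×1 + 9067×6 + 2591×1 = 372 + 54402 + 2591 = 57365
Index = 71799 / 57365 × 100 = 125.1617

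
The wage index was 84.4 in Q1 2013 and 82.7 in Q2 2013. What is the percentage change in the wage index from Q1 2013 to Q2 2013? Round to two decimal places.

Change = (82.7 − 84.4) / 84.4 × 100
       = -1.7 / 84.4 × 100 = -2.0142%

-2.01%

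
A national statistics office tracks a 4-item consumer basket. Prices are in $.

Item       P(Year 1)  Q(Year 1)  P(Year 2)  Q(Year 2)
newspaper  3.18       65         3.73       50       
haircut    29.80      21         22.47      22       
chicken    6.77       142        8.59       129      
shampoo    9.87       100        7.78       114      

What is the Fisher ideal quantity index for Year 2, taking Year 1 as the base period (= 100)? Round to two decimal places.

Laspeyres component (base-period weights):
ΣP(Year 1)Q(Year 2) = 3.18×50 + 29.80×22 + 6.77×129 + 9.87×114 = 159 + 655.6 + 873.33 + 1125.18 = 2813.11
ΣP(Year 1)Q(Year 1) = 3.18×65 + 29.80×21 + 6.77×142 + 9.87×100 = 206.7 + 625.8 + 961.34 + 987 = 2780.84
L = 2813.11 / 2780.84 × 100 = 101.1604
Paasche component (current-period weights):
ΣP(Year 2)Q(Year 2) = 3.73×50 + 22.47×22 + 8.59×129 + 7.78×114 = 186.5 + 494.34 + 1108.11 + 886.92 = 2675.87
ΣP(Year 2)Q(Year 1) = 3.73×65 + 22.47×21 + 8.59×142 + 7.78×100 = 242.45 + 471.87 + 1219.78 + 778 = 2712.1
P = 2675.87 / 2712.1 × 100 = 98.6641
Fisher = √(L × P) = √(101.1604 × 98.6641) = 99.9045

99.90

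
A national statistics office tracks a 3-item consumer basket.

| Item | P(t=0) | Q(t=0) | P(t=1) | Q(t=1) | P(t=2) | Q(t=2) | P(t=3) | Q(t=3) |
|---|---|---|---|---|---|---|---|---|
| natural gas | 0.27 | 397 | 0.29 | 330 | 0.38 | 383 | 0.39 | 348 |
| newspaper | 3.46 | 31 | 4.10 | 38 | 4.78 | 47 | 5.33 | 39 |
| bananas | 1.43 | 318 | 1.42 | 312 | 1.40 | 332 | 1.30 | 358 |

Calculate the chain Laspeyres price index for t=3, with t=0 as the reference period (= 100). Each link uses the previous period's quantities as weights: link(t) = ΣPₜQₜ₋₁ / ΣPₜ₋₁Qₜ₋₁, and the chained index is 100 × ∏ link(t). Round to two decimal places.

Link t=0→t=1:
ΣP(t=1)Q(t=0) = 0.29×397 + 4.10×31 + 1.42×318 = 115.13 + 127.1 + 451.56 = 693.79
ΣP(t=0)Q(t=0) = 0.27×397 + 3.46×31 + 1.43×318 = 107.19 + 107.26 + 454.74 = 669.19
link = 693.79/669.19 = 1.036761
Link t=1→t=2:
ΣP(t=2)Q(t=1) = 0.38×330 + 4.78×38 + 1.40×312 = 125.4 + 181.64 + 436.8 = 743.84
ΣP(t=1)Q(t=1) = 0.29×330 + 4.10×38 + 1.42×312 = 95.7 + 155.8 + 443.04 = 694.54
link = 743.84/694.54 = 1.070982
Link t=2→t=3:
ΣP(t=3)Q(t=2) = 0.39×383 + 5.33×47 + 1.30×332 = 149.37 + 250.51 + 431.6 = 831.48
ΣP(t=2)Q(t=2) = 0.38×383 + 4.78×47 + 1.40×332 = 145.54 + 224.66 + 464.8 = 835
link = 831.48/835 = 0.995784
Chained index = 100 × 1.036761 × 1.070982 × 0.995784 = 110.5672

110.57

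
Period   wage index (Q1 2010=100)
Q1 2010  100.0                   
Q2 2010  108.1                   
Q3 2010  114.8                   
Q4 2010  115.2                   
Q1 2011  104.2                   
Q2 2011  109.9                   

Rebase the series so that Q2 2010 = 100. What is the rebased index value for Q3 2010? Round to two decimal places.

106.20

Rebased(Q3 2010) = 114.8 / 108.1 × 100 = 106.1980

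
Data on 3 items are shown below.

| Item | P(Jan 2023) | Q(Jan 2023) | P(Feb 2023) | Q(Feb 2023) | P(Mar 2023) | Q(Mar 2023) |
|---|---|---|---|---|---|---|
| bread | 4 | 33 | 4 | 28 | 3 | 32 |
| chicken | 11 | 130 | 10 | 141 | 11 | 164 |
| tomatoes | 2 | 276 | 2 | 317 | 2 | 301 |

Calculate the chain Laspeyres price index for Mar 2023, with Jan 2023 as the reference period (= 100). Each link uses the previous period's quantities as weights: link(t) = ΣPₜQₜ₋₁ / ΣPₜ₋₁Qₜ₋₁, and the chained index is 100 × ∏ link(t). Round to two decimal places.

Link Jan 2023→Feb 2023:
ΣP(Feb 2023)Q(Jan 2023) = 4×33 + 10×130 + 2×276 = 132 + 1300 + 552 = 1984
ΣP(Jan 2023)Q(Jan 2023) = 4×33 + 11×130 + 2×276 = 132 + 1430 + 552 = 2114
link = 1984/2114 = 0.938505
Link Feb 2023→Mar 2023:
ΣP(Mar 2023)Q(Feb 2023) = 3×28 + 11×141 + 2×317 = 84 + 1551 + 634 = 2269
ΣP(Feb 2023)Q(Feb 2023) = 4×28 + 10×141 + 2×317 = 112 + 1410 + 634 = 2156
link = 2269/2156 = 1.052412
Chained index = 100 × 0.938505 × 1.052412 = 98.7694

98.77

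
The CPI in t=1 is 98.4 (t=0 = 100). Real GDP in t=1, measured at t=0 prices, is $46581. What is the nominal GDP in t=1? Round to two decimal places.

45835.70

Nominal = Real × (Index/100) = 46581 × (98.4/100)
        = 46581 × 0.984 = 45835.7040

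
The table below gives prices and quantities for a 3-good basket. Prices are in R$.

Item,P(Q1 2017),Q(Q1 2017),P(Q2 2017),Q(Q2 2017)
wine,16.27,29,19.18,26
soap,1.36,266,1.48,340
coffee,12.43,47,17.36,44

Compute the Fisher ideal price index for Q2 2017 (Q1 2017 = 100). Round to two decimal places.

Laspeyres component (base-period weights):
ΣP(Q2 2017)Q(Q1 2017) = 19.18×29 + 1.48×266 + 17.36×47 = 556.22 + 393.68 + 815.92 = 1765.82
ΣP(Q1 2017)Q(Q1 2017) = 16.27×29 + 1.36×266 + 12.43×47 = 471.83 + 361.76 + 584.21 = 1417.8
L = 1765.82 / 1417.8 × 100 = 124.5465
Paasche component (current-period weights):
ΣP(Q2 2017)Q(Q2 2017) = 19.18×26 + 1.48×340 + 17.36×44 = 498.68 + 503.2 + 763.84 = 1765.72
ΣP(Q1 2017)Q(Q2 2017) = 16.27×26 + 1.36×340 + 12.43×44 = 423.02 + 462.4 + 546.92 = 1432.34
P = 1765.72 / 1432.34 × 100 = 123.2752
Fisher = √(L × P) = √(124.5465 × 123.2752) = 123.9092

123.91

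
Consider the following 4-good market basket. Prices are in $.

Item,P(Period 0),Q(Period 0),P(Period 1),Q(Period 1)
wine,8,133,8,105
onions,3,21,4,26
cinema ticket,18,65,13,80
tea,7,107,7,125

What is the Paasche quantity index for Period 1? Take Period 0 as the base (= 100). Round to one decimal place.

Paasche quantity index uses current-period prices as weights.
ΣP(Period 1)·Q(Period 1) = 8×105 + 4×26 + 13×80 + 7×125 = 840 + 104 + 1040 + 875 = 2859
ΣP(Period 1)·Q(Period 0) = 8×133 + 4×21 + 13×65 + 7×107 = 1064 + 84 + 845 + 749 = 2742
Index = 2859 / 2742 × 100 = 104.2670

104.3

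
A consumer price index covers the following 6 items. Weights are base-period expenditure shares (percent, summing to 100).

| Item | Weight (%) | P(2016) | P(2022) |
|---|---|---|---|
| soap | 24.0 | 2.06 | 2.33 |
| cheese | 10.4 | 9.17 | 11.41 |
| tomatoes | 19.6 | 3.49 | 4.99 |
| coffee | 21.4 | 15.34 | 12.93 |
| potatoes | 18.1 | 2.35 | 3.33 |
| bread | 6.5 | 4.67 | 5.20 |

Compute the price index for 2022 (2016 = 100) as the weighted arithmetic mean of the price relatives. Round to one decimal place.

119.0

soap: 24.0 × (2.33/2.06) = 24.0 × 1.131068 = 27.1456
cheese: 10.4 × (11.41/9.17) = 10.4 × 1.244275 = 12.9405
tomatoes: 19.6 × (4.99/3.49) = 19.6 × 1.429799 = 28.0241
coffee: 21.4 × (12.93/15.34) = 21.4 × 0.842894 = 18.0379
potatoes: 18.1 × (3.33/2.35) = 18.1 × 1.417021 = 25.6481
bread: 6.5 × (5.20/4.67) = 6.5 × 1.113490 = 7.2377
Index = Σ wᵢ·(p₁ᵢ/p₀ᵢ) = 27.1456 + 12.9405 + 28.0241 + 18.0379 + 25.6481 + 7.2377 = 119.0339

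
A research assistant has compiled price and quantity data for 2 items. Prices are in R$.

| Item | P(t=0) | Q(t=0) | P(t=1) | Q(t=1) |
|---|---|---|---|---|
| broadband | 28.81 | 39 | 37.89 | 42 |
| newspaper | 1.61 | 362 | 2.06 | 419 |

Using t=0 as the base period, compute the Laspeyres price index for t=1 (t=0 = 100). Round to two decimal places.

Laspeyres price index uses base-period quantities as weights.
ΣP(t=1)·Q(t=0) = 37.89×39 + 2.06×362 = 1477.71 + 745.72 = 2223.43
ΣP(t=0)·Q(t=0) = 28.81×39 + 1.61×362 = 1123.59 + 582.82 = 1706.41
Index = 2223.43 / 1706.41 × 100 = 130.2987

130.30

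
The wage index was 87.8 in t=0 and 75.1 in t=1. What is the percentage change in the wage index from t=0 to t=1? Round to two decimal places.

-14.46%

Change = (75.1 − 87.8) / 87.8 × 100
       = -12.7 / 87.8 × 100 = -14.4647%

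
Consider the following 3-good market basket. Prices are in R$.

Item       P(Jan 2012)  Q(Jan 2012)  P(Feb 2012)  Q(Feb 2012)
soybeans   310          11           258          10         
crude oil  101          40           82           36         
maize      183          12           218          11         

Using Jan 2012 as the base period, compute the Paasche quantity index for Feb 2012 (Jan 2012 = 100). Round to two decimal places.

90.79

Paasche quantity index uses current-period prices as weights.
ΣP(Feb 2012)·Q(Feb 2012) = 258×10 + 82×36 + 218×11 = 2580 + 2952 + 2398 = 7930
ΣP(Feb 2012)·Q(Jan 2012) = 258×11 + 82×40 + 218×12 = 2838 + 3280 + 2616 = 8734
Index = 7930 / 8734 × 100 = 90.7946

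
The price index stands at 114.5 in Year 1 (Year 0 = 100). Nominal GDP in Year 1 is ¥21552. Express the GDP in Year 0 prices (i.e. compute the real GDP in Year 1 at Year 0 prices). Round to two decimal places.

Real = Nominal ÷ (Index/100) = 21552 ÷ (114.5/100)
     = 21552 ÷ 1.145 = 18822.7074

18822.71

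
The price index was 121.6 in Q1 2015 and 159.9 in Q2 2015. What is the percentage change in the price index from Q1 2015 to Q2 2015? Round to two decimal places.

31.50%

Change = (159.9 − 121.6) / 121.6 × 100
       = 38.3 / 121.6 × 100 = 31.4967%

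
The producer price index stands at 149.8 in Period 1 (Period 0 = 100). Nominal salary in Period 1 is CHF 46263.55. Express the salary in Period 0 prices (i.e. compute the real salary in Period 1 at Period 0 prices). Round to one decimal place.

30883.5

Real = Nominal ÷ (Index/100) = 46263.55 ÷ (149.8/100)
     = 46263.55 ÷ 1.498 = 30883.5447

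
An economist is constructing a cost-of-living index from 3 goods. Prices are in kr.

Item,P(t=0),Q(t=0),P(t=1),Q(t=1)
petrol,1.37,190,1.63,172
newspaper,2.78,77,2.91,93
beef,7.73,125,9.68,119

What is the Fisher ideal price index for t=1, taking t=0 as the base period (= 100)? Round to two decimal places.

120.74

Laspeyres component (base-period weights):
ΣP(t=1)Q(t=0) = 1.63×190 + 2.91×77 + 9.68×125 = 309.7 + 224.07 + 1210 = 1743.77
ΣP(t=0)Q(t=0) = 1.37×190 + 2.78×77 + 7.73×125 = 260.3 + 214.06 + 966.25 = 1440.61
L = 1743.77 / 1440.61 × 100 = 121.0439
Paasche component (current-period weights):
ΣP(t=1)Q(t=1) = 1.63×172 + 2.91×93 + 9.68×119 = 280.36 + 270.63 + 1151.92 = 1702.91
ΣP(t=0)Q(t=1) = 1.37×172 + 2.78×93 + 7.73×119 = 235.64 + 258.54 + 919.87 = 1414.05
P = 1702.91 / 1414.05 × 100 = 120.4278
Fisher = √(L × P) = √(121.0439 × 120.4278) = 120.7355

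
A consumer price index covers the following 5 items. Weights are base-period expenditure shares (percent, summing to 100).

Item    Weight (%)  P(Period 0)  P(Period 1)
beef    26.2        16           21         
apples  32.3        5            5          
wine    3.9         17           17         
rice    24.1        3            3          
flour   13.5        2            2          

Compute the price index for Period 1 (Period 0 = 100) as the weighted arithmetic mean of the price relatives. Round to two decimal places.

108.19

beef: 26.2 × (21/16) = 26.2 × 1.312500 = 34.3875
apples: 32.3 × (5/5) = 32.3 × 1.000000 = 32.3000
wine: 3.9 × (17/17) = 3.9 × 1.000000 = 3.9000
rice: 24.1 × (3/3) = 24.1 × 1.000000 = 24.1000
flour: 13.5 × (2/2) = 13.5 × 1.000000 = 13.5000
Index = Σ wᵢ·(p₁ᵢ/p₀ᵢ) = 34.3875 + 32.3000 + 3.9000 + 24.1000 + 13.5000 = 108.1875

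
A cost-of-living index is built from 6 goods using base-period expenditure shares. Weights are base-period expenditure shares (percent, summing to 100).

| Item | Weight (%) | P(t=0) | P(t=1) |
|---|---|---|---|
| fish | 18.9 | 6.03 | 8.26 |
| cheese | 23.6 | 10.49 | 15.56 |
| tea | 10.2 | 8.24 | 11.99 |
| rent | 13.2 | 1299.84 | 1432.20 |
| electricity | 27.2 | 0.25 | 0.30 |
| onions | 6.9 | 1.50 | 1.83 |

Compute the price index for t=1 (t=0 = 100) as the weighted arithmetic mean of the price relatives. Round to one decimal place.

131.3

fish: 18.9 × (8.26/6.03) = 18.9 × 1.369818 = 25.8896
cheese: 23.6 × (15.56/10.49) = 23.6 × 1.483317 = 35.0063
tea: 10.2 × (11.99/8.24) = 10.2 × 1.455097 = 14.8420
rent: 13.2 × (1432.20/1299.84) = 13.2 × 1.101828 = 14.5441
electricity: 27.2 × (0.30/0.25) = 27.2 × 1.200000 = 32.6400
onions: 6.9 × (1.83/1.50) = 6.9 × 1.220000 = 8.4180
Index = Σ wᵢ·(p₁ᵢ/p₀ᵢ) = 25.8896 + 35.0063 + 14.8420 + 14.5441 + 32.6400 + 8.4180 = 131.3400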